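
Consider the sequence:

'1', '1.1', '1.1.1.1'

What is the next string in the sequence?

1.1.1.1.1.1.1.1

Each string is two copies of the previous one joined by '.'.
One more doubling of 1.1.1.1 gives the answer.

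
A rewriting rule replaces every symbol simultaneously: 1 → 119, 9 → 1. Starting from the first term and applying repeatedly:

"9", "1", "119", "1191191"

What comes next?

Apply φ to 1191191 symbol by symbol: 1→119, 1→119, 9→1, 1→119, 1→119, 9→1, 1→119; joined: 119 119 1 119 119 1 119.

11911911191191119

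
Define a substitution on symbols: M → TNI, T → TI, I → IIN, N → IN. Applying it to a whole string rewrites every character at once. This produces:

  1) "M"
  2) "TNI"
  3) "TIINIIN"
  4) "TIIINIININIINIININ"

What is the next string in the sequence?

Replace each of the 18 characters of TIIINIININIINIININ in place — TI IIN IIN IIN IN IIN IIN IN IIN IN IIN IIN IN IIN IIN IN IIN IN — and concatenate.

TIIINIINIININIINIININIININIINIININIINIININIININ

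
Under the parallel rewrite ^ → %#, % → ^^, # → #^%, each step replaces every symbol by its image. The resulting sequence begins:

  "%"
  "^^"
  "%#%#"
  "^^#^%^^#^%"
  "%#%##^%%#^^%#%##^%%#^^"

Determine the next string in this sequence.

Replace each of the 22 characters of %#%##^%%#^^%#%##^%%#^^ in place — ^^ #^% ^^ #^% #^% %# ^^ ^^ #^% %# %# ^^ #^% ^^ #^% #^% %# ^^ ^^ #^% %# %# — and concatenate.

^^#^%^^#^%#^%%#^^^^#^%%#%#^^#^%^^#^%#^%%#^^^^#^%%#%#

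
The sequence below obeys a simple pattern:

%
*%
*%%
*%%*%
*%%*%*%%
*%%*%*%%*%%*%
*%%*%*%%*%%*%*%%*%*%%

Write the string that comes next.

*%%*%*%%*%%*%*%%*%*%%*%%*%*%%*%%*%

Each term (from the third on) is the previous term followed by the one before it: term 3 = *%·% = *%%.
So term 8 is *%%*%*%%*%%*%*%%*%*%%·*%%*%*%%*%%*%.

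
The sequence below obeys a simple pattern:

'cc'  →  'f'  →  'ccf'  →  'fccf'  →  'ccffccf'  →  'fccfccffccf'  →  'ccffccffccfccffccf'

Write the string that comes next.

fccfccffccfccffccffccfccffccf

This is a Fibonacci-style word recurrence s(k) = s(k−2)·s(k−1): e.g. cc·f = ccf.
Continuing: fccfccffccf · ccffccffccfccffccf gives term 8.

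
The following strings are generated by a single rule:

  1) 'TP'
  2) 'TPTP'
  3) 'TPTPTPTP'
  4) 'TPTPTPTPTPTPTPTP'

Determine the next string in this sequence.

TPTPTPTPTPTPTPTPTPTPTPTPTPTPTPTP

Every step duplicates the string.
So the next term is two copies of TPTPTPTPTPTPTPTP.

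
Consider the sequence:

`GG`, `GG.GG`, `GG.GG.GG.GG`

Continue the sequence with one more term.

GG.GG.GG.GG.GG.GG.GG.GG

Every step duplicates the string with '.' between the halves.
One more doubling of GG.GG.GG.GG gives the answer.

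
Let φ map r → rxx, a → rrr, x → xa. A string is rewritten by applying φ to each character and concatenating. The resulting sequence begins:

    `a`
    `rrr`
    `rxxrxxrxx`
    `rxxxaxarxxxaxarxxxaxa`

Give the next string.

rxxxaxaxarrrxarrrrxxxaxaxarrrxarrrrxxxaxaxarrrxarrr

φ(rxxxaxarxxxaxarxxxaxa) expands symbol-by-symbol to rxx xa xa xa rrr xa rrr rxx xa xa xa rrr xa rrr rxx xa xa xa rrr xa rrr; joining the 21 pieces gives the next term.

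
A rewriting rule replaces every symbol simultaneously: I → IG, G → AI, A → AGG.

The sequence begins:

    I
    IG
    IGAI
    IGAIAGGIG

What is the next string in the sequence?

IGAIAGGIGAGGAIAIIGAI

Apply φ to IGAIAGGIG symbol by symbol: I→IG, G→AI, A→AGG, I→IG, A→AGG, G→AI, G→AI, I→IG, G→AI; joined: IG AI AGG IG AGG AI AI IG AI.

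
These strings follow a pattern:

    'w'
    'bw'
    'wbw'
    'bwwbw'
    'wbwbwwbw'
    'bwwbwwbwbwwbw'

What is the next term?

wbwbwwbwbwwbwwbwbwwbw

Each term (from the third on) is the two preceding terms concatenated in order: term 3 = w·bw = wbw.
Continuing: wbwbwwbw · bwwbwwbwbwwbw gives term 7.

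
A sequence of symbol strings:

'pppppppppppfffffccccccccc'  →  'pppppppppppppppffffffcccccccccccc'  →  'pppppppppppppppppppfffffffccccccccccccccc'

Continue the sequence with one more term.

The n-th term is 4n+3 p's then n+3 f's then 3n+3 c's, where the shown terms are n = 2, 3, 4.
For the next term, n = 5, so the run lengths are 23, 8, 18.

pppppppppppppppppppppppffffffffcccccccccccccccccc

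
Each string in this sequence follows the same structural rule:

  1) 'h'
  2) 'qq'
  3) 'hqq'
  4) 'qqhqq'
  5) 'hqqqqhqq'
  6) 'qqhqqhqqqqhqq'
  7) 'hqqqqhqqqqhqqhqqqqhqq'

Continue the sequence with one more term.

qqhqqhqqqqhqqhqqqqhqqqqhqqhqqqqhqq

Each term (from the third on) is the two preceding terms concatenated in order: term 3 = h·qq = hqq.
The next term joins qqhqqhqqqqhqq and hqqqqhqqqqhqqhqqqqhqq.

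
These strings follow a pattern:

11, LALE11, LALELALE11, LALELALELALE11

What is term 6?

The strings grow by a fixed prefix LALE each time.
From LALELALELALE11, 2 further steps: LALELALELALE11 → LALELALELALELALE11 → (answer).

LALELALELALELALELALE11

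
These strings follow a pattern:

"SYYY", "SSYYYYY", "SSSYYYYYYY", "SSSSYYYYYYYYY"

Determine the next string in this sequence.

Term n consists of n S's, followed by 2n+1 Y's (n = 1, 2, …).
At n = 5 the blocks have lengths 5, 11.

SSSSSYYYYYYYYYYY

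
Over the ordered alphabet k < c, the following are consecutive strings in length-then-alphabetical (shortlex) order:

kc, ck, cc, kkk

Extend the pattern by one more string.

Treat kkk as a base-2 numeral over the given alphabet and add one, carrying through any trailing c's.

kkc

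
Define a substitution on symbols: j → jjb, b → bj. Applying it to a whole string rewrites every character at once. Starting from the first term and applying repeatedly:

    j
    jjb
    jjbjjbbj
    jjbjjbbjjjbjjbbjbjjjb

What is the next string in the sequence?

φ(jjbjjbbjjjbjjbbjbjjjb) expands symbol-by-symbol to jjb jjb bj jjb jjb bj bj jjb jjb jjb bj jjb jjb bj bj jjb bj jjb jjb jjb bj; joining the 21 pieces gives the next term.

jjbjjbbjjjbjjbbjbjjjbjjbjjbbjjjbjjbbjbjjjbbjjjbjjbjjbbj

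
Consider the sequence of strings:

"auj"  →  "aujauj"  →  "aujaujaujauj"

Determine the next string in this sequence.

Each string is two copies of the previous one concatenated.
One more doubling of aujaujaujauj gives the answer.

aujaujaujaujaujaujaujauj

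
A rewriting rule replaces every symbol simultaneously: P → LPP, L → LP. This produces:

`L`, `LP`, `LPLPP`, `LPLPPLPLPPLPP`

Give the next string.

LPLPPLPLPPLPPLPLPPLPLPPLPPLPLPPLPP

φ(LPLPPLPLPPLPP) expands symbol-by-symbol to LP LPP LP LPP LPP LP LPP LP LPP LPP LP LPP LPP; joining the 13 pieces gives the next term.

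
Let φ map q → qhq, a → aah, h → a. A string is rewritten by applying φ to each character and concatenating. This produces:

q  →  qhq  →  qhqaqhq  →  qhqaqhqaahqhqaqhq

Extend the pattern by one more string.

Rewriting the 17 symbols of qhqaqhqaahqhqaqhq one by one yields qhq a qhq aah qhq a qhq aah aah a qhq a qhq aah qhq a qhq; concatenated:

qhqaqhqaahqhqaqhqaahaahaqhqaqhqaahqhqaqhq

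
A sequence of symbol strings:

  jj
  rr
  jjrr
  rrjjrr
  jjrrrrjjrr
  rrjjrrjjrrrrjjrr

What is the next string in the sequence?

jjrrrrjjrrrrjjrrjjrrrrjjrr

Each term (from the third on) is the two preceding terms concatenated in order: term 3 = jj·rr = jjrr.
Continuing: jjrrrrjjrr · rrjjrrjjrrrrjjrr gives term 7.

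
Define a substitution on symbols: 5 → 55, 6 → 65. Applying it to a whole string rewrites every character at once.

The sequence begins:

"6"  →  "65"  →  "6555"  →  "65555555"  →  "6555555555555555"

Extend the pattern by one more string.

Replace each of the 16 characters of 6555555555555555 in place — 65 55 55 55 55 55 55 55 55 55 55 55 55 55 55 55 — and concatenate.

65555555555555555555555555555555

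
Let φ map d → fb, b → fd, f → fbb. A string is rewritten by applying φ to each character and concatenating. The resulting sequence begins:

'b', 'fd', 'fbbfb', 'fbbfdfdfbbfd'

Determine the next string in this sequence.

fbbfdfdfbbfbfbbfbfbbfdfdfbbfb

Apply φ to fbbfdfdfbbfd symbol by symbol: f→fbb, b→fd, b→fd, f→fbb, d→fb, f→fbb, d→fb, f→fbb, b→fd, b→fd, f→fbb, d→fb; joined: fbb fd fd fbb fb fbb fb fbb fd fd fbb fb.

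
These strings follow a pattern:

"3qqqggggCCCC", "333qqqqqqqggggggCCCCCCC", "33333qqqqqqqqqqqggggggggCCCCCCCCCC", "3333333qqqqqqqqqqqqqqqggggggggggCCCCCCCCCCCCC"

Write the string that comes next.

Each string has the form 3^{2n-1} q^{4n-1} g^{2n+2} C^{3n+1} (n = 1, 2, …).
Setting n = 5 gives 9, 19, 12, 16 characters in each block.

333333333qqqqqqqqqqqqqqqqqqqggggggggggggCCCCCCCCCCCCCCCC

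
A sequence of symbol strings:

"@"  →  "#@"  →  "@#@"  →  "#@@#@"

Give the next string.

@#@#@@#@

From term 3 onward, concatenate the second-to-last term with the last: @·#@ = @#@, #@·@#@ = #@@#@, …
The next term joins @#@ and #@@#@.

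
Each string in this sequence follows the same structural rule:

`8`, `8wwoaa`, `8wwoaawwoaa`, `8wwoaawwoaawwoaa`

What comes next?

Every step adds wwoaa to the end: s(k+1) = s(k)·wwoaa.
Applying this once more to 8wwoaawwoaawwoaa:

8wwoaawwoaawwoaawwoaa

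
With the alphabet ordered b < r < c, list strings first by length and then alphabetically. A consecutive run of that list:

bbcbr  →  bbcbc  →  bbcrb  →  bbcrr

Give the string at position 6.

bbccb

Continuing the enumeration 2 steps past bbcrr: bbcrr → bbcrc → (answer).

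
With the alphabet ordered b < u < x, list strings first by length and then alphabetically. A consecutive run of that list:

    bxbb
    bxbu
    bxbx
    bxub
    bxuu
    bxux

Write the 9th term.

Continuing the enumeration 3 steps past bxux: bxux → bxxb → bxxu → (answer).

bxxx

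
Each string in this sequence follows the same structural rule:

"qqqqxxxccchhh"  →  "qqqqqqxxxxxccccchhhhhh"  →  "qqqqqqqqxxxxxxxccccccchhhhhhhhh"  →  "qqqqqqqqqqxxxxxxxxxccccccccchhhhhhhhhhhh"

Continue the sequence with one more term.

qqqqqqqqqqqqxxxxxxxxxxxccccccccccchhhhhhhhhhhhhhh

Each string has the form q^{2n+2} x^{2n+1} c^{2n+1} h^{3n} (n = 1, 2, …).
For the next term, n = 5, so the run lengths are 12, 11, 11, 15.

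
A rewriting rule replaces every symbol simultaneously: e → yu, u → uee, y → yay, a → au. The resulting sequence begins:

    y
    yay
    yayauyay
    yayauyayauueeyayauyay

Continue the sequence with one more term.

Replace each of the 21 characters of yayauyayauueeyayauyay in place — yay au yay au uee yay au yay au uee uee yu yu yay au yay au uee yay au yay — and concatenate.

yayauyayauueeyayauyayauueeueeyuyuyayauyayauueeyayauyay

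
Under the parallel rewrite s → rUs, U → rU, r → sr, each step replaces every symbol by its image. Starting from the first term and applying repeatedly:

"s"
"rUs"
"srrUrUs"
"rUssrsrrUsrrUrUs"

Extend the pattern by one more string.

srrUrUsrUssrrUssrsrrUrUssrsrrUsrrUrUs

Replace each of the 16 characters of rUssrsrrUsrrUrUs in place — sr rU rUs rUs sr rUs sr sr rU rUs sr sr rU sr rU rUs — and concatenate.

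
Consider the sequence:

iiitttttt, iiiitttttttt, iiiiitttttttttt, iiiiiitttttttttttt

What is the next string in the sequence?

iiiiiiitttttttttttttt

Each string has the form i^{n} t^{2n}, where the shown terms are n = 3, 4, 5, 6.
Setting n = 7 gives 7, 14 characters in each block.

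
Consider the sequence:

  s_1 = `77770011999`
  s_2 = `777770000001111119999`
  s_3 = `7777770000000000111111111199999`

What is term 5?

Term n consists of n+3 7's, followed by 4n-2 0's, followed by 4n-2 1's, followed by n+2 9's (n = 1, 2, …).
Setting n = 5 gives 8, 18, 18, 7 characters in each block.

777777770000000000000000001111111111111111119999999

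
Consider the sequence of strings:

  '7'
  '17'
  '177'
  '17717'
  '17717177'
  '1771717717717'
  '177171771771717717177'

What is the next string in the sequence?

1771717717717177171771771717717717

From term 3 onward, concatenate the last term with the second-to-last: 17·7 = 177, 177·17 = 17717, …
Continuing: 177171771771717717177 · 1771717717717 gives term 8.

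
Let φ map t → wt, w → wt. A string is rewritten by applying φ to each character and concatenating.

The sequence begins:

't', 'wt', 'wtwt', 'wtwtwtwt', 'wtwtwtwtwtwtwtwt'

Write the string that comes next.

Rewriting the 16 symbols of wtwtwtwtwtwtwtwt one by one yields wt wt wt wt wt wt wt wt wt wt wt wt wt wt wt wt; concatenated:

wtwtwtwtwtwtwtwtwtwtwtwtwtwtwtwt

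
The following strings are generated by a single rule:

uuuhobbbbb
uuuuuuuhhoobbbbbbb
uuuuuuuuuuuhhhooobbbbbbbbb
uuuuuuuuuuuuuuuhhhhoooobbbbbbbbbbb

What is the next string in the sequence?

uuuuuuuuuuuuuuuuuuuhhhhhooooobbbbbbbbbbbbb

Term n consists of 4n-1 u's, followed by n h's, followed by n o's, followed by 2n+3 b's (n = 1, 2, …).
At n = 5 the blocks have lengths 19, 5, 5, 13.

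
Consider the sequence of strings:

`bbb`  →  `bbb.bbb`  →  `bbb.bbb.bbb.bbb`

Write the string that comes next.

bbb.bbb.bbb.bbb.bbb.bbb.bbb.bbb

Each string is two copies of the previous one joined by '.'.
One more doubling of bbb.bbb.bbb.bbb gives the answer.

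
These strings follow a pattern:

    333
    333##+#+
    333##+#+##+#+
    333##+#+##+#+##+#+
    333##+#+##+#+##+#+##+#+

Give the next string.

333##+#+##+#+##+#+##+#+##+#+

Every step adds ##+#+ to the end: s(k+1) = s(k)·##+#+.
One more step from 333##+#+##+#+##+#+##+#+ gives the answer.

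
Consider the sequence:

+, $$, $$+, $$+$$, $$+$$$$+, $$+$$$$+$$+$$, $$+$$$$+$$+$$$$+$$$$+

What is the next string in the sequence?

$$+$$$$+$$+$$$$+$$$$+$$+$$$$+$$+$$

From term 3 onward, concatenate the last term with the second-to-last: $$·+ = $$+, $$+·$$ = $$+$$, …
Continuing: $$+$$$$+$$+$$$$+$$$$+ · $$+$$$$+$$+$$ gives term 8.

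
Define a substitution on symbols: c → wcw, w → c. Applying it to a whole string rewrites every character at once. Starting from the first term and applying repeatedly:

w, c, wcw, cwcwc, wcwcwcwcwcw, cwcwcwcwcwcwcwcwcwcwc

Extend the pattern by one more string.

Rewriting the 21 symbols of cwcwcwcwcwcwcwcwcwcwc one by one yields wcw c wcw c wcw c wcw c wcw c wcw c wcw c wcw c wcw c wcw c wcw; concatenated:

wcwcwcwcwcwcwcwcwcwcwcwcwcwcwcwcwcwcwcwcwcw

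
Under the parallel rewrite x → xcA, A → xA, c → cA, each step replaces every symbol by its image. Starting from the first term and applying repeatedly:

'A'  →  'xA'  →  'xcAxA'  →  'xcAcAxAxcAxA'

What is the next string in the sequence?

xcAcAxAcAxAxcAxAxcAcAxAxcAxA

Apply φ to xcAcAxAxcAxA symbol by symbol: x→xcA, c→cA, A→xA, c→cA, A→xA, x→xcA, A→xA, x→xcA, c→cA, A→xA, x→xcA, A→xA; joined: xcA cA xA cA xA xcA xA xcA cA xA xcA xA.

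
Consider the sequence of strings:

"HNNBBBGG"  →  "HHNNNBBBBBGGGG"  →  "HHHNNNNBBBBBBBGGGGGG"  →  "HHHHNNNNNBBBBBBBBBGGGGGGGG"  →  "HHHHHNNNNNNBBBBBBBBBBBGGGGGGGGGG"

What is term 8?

HHHHHHHHNNNNNNNNNBBBBBBBBBBBBBBBBBGGGGGGGGGGGGGGGG

Each string has the form H^{n} N^{n+1} B^{2n+1} G^{2n} (n = 1, 2, …).
For term 8, n = 8, so the run lengths are 8, 9, 17, 16.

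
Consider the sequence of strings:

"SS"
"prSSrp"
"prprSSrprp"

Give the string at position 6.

prprprprprSSrprprprprp

s(k+1) = pr·s(k)·rp, so each term gains pr as a prefix and rp as a suffix.
From prprSSrprp, 3 further steps: prprSSrprp → prprprSSrprprp → prprprprSSrprprprp → (answer).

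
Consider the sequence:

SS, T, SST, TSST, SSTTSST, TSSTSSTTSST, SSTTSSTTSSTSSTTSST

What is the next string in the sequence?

This is a Fibonacci-style word recurrence s(k) = s(k−2)·s(k−1): e.g. SS·T = SST.
The next term joins TSSTSSTTSST and SSTTSSTTSSTSSTTSST.

TSSTSSTTSSTSSTTSSTTSSTSSTTSST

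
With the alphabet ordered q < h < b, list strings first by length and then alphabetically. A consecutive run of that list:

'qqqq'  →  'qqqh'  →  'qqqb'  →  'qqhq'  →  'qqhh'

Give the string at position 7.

Stepping forward 2 times from qqhh: qqhh → qqhb, then the target.

qqbq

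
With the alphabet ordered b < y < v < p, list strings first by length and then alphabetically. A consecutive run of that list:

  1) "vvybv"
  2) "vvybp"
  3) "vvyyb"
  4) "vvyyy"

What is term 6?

vvyyp

Stepping forward 2 times from vvyyy: vvyyy → vvyyv, then the target.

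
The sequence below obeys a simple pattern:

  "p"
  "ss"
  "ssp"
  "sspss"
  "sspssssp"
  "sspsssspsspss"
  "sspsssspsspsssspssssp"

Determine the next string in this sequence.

This is a Fibonacci-style word recurrence s(k) = s(k−1)·s(k−2): e.g. ss·p = ssp.
The next term joins sspsssspsspsssspssssp and sspsssspsspss.

sspsssspsspsssspsssspsspsssspsspss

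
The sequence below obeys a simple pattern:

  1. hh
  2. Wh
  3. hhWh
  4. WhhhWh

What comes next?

From term 3 onward, concatenate the second-to-last term with the last: hh·Wh = hhWh, Wh·hhWh = WhhhWh, …
The next term joins hhWh and WhhhWh.

hhWhWhhhWh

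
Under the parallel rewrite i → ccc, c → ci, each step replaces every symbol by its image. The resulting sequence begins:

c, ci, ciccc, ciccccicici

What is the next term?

Expanding ciccccicici: c→ci, i→ccc, c→ci, c→ci, c→ci, c→ci, i→ccc, c→ci, i→ccc, c→ci, i→ccc. Concatenated: ci ccc ci ci ci ci ccc ci ccc ci ccc.

cicccciciciciccccicccciccc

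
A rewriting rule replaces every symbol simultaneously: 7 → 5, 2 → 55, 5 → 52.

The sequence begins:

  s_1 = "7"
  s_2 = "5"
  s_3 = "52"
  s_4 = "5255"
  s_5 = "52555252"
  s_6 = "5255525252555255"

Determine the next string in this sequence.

Rewriting the 16 symbols of 5255525252555255 one by one yields 52 55 52 52 52 55 52 55 52 55 52 52 52 55 52 52; concatenated:

52555252525552555255525252555252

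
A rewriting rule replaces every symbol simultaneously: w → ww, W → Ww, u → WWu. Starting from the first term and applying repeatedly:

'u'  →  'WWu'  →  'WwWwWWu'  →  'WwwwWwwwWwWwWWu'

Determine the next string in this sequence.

φ(WwwwWwwwWwWwWWu) expands symbol-by-symbol to Ww ww ww ww Ww ww ww ww Ww ww Ww ww Ww Ww WWu; joining the 15 pieces gives the next term.

WwwwwwwwWwwwwwwwWwwwWwwwWwWwWWu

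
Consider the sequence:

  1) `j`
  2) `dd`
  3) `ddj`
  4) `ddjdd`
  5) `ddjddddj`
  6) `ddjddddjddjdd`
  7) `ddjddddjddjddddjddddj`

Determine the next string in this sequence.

Each term (from the third on) is the previous term followed by the one before it: term 3 = dd·j = ddj.
The next term joins ddjddddjddjddddjddddj and ddjddddjddjdd.

ddjddddjddjddddjddddjddjddddjddjdd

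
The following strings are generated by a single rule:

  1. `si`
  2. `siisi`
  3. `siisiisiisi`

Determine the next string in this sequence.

Each string is two copies of the previous one joined by 'i'.
Doubling siisiisiisi with 'i' between the halves:

siisiisiisiisiisiisiisi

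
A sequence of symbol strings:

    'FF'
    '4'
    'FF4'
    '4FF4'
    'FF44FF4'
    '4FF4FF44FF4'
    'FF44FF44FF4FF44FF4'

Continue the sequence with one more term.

4FF4FF44FF4FF44FF44FF4FF44FF4

From term 3 onward, concatenate the second-to-last term with the last: FF·4 = FF4, 4·FF4 = 4FF4, …
So term 8 is 4FF4FF44FF4·FF44FF44FF4FF44FF4.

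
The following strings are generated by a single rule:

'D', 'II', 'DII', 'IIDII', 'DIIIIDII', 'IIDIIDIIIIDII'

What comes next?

DIIIIDIIIIDIIDIIIIDII

From term 3 onward, concatenate the second-to-last term with the last: D·II = DII, II·DII = IIDII, …
The next term joins DIIIIDII and IIDIIDIIIIDII.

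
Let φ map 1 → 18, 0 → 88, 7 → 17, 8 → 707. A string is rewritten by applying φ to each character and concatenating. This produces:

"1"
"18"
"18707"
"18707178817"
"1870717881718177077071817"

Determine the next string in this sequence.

φ(1870717881718177077071817) expands symbol-by-symbol to 18 707 17 88 17 18 17 707 707 18 17 18 707 18 17 17 88 17 17 88 17 18 707 18 17; joining the 25 pieces gives the next term.

1870717881718177077071817187071817178817178817187071817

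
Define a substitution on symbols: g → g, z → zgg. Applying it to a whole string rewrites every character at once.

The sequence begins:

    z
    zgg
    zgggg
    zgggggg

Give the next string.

Expanding zgggggg: z→zgg, g→g, g→g, g→g, g→g, g→g, g→g. Concatenated: zgg g g g g g g.

zgggggggg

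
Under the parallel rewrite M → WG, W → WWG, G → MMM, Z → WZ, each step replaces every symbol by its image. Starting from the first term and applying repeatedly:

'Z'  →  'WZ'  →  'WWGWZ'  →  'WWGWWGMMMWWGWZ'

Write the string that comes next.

WWGWWGMMMWWGWWGMMMWGWGWGWWGWWGMMMWWGWZ

Applying the rule to each of the 14 symbols of WWGWWGMMMWWGWZ gives the pieces WWG WWG MMM WWG WWG MMM WG WG WG WWG WWG MMM WWG WZ, which concatenate to the answer.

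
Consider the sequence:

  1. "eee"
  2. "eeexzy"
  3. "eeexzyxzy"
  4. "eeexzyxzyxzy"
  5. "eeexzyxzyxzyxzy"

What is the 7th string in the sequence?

eeexzyxzyxzyxzyxzyxzy

Each term is the previous one with xzy appended.
From eeexzyxzyxzyxzy, 2 further steps: eeexzyxzyxzyxzy → eeexzyxzyxzyxzyxzy → (answer).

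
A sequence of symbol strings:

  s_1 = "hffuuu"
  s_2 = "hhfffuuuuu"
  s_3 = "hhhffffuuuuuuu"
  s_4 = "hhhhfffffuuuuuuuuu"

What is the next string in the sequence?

The n-th term is n-1 h's then n f's then 2n-1 u's, where the shown terms are n = 2, 3, 4, 5.
Setting n = 6 gives 5, 6, 11 characters in each block.

hhhhhffffffuuuuuuuuuuu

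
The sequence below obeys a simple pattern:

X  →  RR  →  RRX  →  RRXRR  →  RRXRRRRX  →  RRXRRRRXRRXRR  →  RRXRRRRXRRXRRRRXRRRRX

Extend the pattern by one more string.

This is a Fibonacci-style word recurrence s(k) = s(k−1)·s(k−2): e.g. RR·X = RRX.
The next term joins RRXRRRRXRRXRRRRXRRRRX and RRXRRRRXRRXRR.

RRXRRRRXRRXRRRRXRRRRXRRXRRRRXRRXRR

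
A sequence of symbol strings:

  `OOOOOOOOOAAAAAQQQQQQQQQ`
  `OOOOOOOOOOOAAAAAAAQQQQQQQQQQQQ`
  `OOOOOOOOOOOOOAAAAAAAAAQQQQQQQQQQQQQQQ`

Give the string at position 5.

Each string has the form O^{2n+3} A^{2n-1} Q^{3n}, where the shown terms are n = 3, 4, 5.
For term 5, n = 7, so the run lengths are 17, 13, 21.

OOOOOOOOOOOOOOOOOAAAAAAAAAAAAAQQQQQQQQQQQQQQQQQQQQQ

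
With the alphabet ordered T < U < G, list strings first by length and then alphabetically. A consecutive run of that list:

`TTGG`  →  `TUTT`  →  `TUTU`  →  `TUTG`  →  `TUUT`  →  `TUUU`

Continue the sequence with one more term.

TUUG

The successor of TUUU increments the rightmost position that isn't already G and resets every position after it to T.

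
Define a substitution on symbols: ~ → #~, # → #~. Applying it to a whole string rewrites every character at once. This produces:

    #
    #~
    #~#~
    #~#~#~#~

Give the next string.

Expanding #~#~#~#~: #→#~, ~→#~, #→#~, ~→#~, #→#~, ~→#~, #→#~, ~→#~. Concatenated: #~ #~ #~ #~ #~ #~ #~ #~.

#~#~#~#~#~#~#~#~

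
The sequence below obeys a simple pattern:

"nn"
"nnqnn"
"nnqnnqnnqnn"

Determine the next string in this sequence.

nnqnnqnnqnnqnnqnnqnnqnn

Every step duplicates the string with 'q' between the halves.
So the next term is two copies of nnqnnqnnqnn with 'q' between the halves.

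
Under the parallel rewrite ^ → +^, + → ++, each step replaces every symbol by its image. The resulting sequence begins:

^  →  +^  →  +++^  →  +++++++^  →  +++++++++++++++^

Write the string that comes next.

Replace each of the 16 characters of +++++++++++++++^ in place — ++ ++ ++ ++ ++ ++ ++ ++ ++ ++ ++ ++ ++ ++ ++ +^ — and concatenate.

+++++++++++++++++++++++++++++++^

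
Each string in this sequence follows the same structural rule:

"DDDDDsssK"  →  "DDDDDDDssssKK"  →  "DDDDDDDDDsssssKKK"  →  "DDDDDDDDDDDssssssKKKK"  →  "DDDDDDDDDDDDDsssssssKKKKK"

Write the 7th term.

Reading off run lengths: D runs 5, 7, 9, 11, 13; s runs 3, 4, 5, 6, 7; K runs 1, 2, 3, 4, 5 — each is linear in n, where the shown terms are n = 2, 3, 4, 5, 6.
Setting n = 8 gives 17, 9, 7 characters in each block.

DDDDDDDDDDDDDDDDDsssssssssKKKKKKK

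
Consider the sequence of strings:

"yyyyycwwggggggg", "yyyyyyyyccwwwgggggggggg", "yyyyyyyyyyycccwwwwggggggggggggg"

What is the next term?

The n-th term is 3n-1 y's then n-1 c's then n w's then 3n+1 g's, where the shown terms are n = 2, 3, 4.
For the next term, n = 5, so the run lengths are 14, 4, 5, 16.

yyyyyyyyyyyyyyccccwwwwwgggggggggggggggg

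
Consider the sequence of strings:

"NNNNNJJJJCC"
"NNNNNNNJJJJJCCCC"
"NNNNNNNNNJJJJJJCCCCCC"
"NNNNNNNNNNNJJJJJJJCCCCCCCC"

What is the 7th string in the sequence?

NNNNNNNNNNNNNNNNNJJJJJJJJJJCCCCCCCCCCCCCC

Term n consists of 2n+3 N's, followed by n+3 J's, followed by 2n C's (n = 1, 2, …).
For term 7, n = 7, so the run lengths are 17, 10, 14.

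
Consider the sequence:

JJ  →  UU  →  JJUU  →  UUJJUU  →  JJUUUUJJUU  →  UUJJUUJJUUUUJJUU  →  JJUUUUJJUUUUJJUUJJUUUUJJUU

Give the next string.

From term 3 onward, concatenate the second-to-last term with the last: JJ·UU = JJUU, UU·JJUU = UUJJUU, …
Continuing: UUJJUUJJUUUUJJUU · JJUUUUJJUUUUJJUUJJUUUUJJUU gives term 8.

UUJJUUJJUUUUJJUUJJUUUUJJUUUUJJUUJJUUUUJJUU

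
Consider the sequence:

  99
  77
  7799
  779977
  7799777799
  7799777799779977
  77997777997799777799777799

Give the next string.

779977779977997777997777997799777799779977

This is a Fibonacci-style word recurrence s(k) = s(k−1)·s(k−2): e.g. 77·99 = 7799.
So term 8 is 77997777997799777799777799·7799777799779977.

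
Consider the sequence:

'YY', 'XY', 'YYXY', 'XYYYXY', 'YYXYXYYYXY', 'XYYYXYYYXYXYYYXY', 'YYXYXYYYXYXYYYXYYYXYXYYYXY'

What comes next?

XYYYXYYYXYXYYYXYYYXYXYYYXYXYYYXYYYXYXYYYXY

Each term (from the third on) is the two preceding terms concatenated in order: term 3 = YY·XY = YYXY.
The next term joins XYYYXYYYXYXYYYXY and YYXYXYYYXYXYYYXYYYXYXYYYXY.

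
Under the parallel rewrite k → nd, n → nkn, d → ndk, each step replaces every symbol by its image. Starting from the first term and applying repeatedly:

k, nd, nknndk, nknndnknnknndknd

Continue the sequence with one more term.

nknndnknnknndknknndnknnknndnknnknndkndnknndk

Applying the rule to each of the 16 symbols of nknndnknnknndknd gives the pieces nkn nd nkn nkn ndk nkn nd nkn nkn nd nkn nkn ndk nd nkn ndk, which concatenate to the answer.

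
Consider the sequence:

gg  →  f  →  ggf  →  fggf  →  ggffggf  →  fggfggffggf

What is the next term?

ggffggffggfggffggf

From term 3 onward, concatenate the second-to-last term with the last: gg·f = ggf, f·ggf = fggf, …
Continuing: ggffggf · fggfggffggf gives term 7.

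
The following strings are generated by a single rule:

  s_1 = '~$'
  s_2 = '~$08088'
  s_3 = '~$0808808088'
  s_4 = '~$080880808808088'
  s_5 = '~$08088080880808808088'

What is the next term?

The strings grow by a fixed suffix 08088 each time.
Applying this once more to ~$08088080880808808088:

~$0808808088080880808808088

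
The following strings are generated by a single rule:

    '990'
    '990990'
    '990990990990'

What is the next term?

990990990990990990990990

Each string is two copies of the previous one concatenated.
So the next term is two copies of 990990990990.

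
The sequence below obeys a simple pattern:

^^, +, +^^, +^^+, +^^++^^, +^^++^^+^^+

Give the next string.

This is a Fibonacci-style word recurrence s(k) = s(k−1)·s(k−2): e.g. +·^^ = +^^.
The next term joins +^^++^^+^^+ and +^^++^^.

+^^++^^+^^++^^++^^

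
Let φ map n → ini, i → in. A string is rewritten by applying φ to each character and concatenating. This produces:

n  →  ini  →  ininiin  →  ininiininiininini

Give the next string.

φ(ininiininiininini) expands symbol-by-symbol to in ini in ini in in ini in ini in in ini in ini in ini in; joining the 17 pieces gives the next term.

ininiininiinininiininiinininiininiininiin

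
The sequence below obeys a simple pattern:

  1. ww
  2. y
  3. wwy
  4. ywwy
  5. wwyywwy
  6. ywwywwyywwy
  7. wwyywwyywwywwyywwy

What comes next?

Each term (from the third on) is the two preceding terms concatenated in order: term 3 = ww·y = wwy.
The next term joins ywwywwyywwy and wwyywwyywwywwyywwy.

ywwywwyywwywwyywwyywwywwyywwy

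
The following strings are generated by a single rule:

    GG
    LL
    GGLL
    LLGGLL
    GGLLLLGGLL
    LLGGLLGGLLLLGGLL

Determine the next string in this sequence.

Each term (from the third on) is the two preceding terms concatenated in order: term 3 = GG·LL = GGLL.
Continuing: GGLLLLGGLL · LLGGLLGGLLLLGGLL gives term 7.

GGLLLLGGLLLLGGLLGGLLLLGGLL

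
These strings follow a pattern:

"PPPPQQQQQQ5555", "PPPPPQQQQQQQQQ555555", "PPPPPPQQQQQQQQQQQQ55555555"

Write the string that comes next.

Each string has the form P^{n+2} Q^{3n} 5^{2n}, where the shown terms are n = 2, 3, 4.
For the next term, n = 5, so the run lengths are 7, 15, 10.

PPPPPPPQQQQQQQQQQQQQQQ5555555555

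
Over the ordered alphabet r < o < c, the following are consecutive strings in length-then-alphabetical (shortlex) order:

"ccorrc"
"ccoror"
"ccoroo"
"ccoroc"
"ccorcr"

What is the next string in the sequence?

Find the rightmost character of ccorcr below c, bump it to the next letter, and reset everything to its right to r.

ccorco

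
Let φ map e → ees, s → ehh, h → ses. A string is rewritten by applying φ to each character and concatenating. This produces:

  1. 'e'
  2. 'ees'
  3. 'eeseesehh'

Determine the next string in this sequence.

eeseesehheeseesehheessesses

Apply φ to eeseesehh symbol by symbol: e→ees, e→ees, s→ehh, e→ees, e→ees, s→ehh, e→ees, h→ses, h→ses; joined: ees ees ehh ees ees ehh ees ses ses.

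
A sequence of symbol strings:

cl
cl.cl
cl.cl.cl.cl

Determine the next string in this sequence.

s(k+1) = s(k)·.·s(k) — each term doubles the last with '.' between the halves.
Doubling cl.cl.cl.cl with '.' between the halves:

cl.cl.cl.cl.cl.cl.cl.cl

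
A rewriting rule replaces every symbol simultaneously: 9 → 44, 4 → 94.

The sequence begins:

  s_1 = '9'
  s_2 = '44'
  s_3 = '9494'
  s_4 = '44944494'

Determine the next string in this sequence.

9494449494944494

Rewriting each symbol of 44944494: 4→94, 4→94, 9→44, 4→94, 4→94, 4→94, 9→44, 4→94, which concatenates to 94 94 44 94 94 94 44 94.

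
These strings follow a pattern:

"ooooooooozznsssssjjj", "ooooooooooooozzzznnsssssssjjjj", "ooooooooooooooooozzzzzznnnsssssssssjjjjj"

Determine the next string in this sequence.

Each string has the form o^{4n+1} z^{2n-2} n^{n-1} s^{2n+1} j^{n+1}, where the shown terms are n = 2, 3, 4.
Setting n = 5 gives 21, 8, 4, 11, 6 characters in each block.

ooooooooooooooooooooozzzzzzzznnnnsssssssssssjjjjjj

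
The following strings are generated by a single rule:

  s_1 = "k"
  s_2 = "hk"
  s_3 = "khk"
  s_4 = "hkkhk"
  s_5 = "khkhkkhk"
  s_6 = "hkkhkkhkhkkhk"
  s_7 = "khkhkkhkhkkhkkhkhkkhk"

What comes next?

This is a Fibonacci-style word recurrence s(k) = s(k−2)·s(k−1): e.g. k·hk = khk.
The next term joins hkkhkkhkhkkhk and khkhkkhkhkkhkkhkhkkhk.

hkkhkkhkhkkhkkhkhkkhkhkkhkkhkhkkhk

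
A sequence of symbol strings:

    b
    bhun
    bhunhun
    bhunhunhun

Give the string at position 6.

The strings grow by a fixed suffix hun each time.
From bhunhunhun, 2 further steps: bhunhunhun → bhunhunhunhun → (answer).

bhunhunhunhunhun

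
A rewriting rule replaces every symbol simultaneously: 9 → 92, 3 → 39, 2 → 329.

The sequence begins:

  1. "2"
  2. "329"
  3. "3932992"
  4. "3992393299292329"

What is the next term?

Replace each of the 16 characters of 3992393299292329 in place — 39 92 92 329 39 92 39 329 92 92 329 92 329 39 329 92 — and concatenate.

3992923293992393299292329923293932992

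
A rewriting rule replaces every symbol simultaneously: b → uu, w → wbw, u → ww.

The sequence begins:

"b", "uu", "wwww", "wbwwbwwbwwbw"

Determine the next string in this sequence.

wbwuuwbwwbwuuwbwwbwuuwbwwbwuuwbw

Apply φ to wbwwbwwbwwbw symbol by symbol: w→wbw, b→uu, w→wbw, w→wbw, b→uu, w→wbw, w→wbw, b→uu, w→wbw, w→wbw, b→uu, w→wbw; joined: wbw uu wbw wbw uu wbw wbw uu wbw wbw uu wbw.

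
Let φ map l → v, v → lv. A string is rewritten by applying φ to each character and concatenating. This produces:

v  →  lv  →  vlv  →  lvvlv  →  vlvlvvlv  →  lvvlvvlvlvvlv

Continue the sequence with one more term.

φ(lvvlvvlvlvvlv) expands symbol-by-symbol to v lv lv v lv lv v lv v lv lv v lv; joining the 13 pieces gives the next term.

vlvlvvlvlvvlvvlvlvvlv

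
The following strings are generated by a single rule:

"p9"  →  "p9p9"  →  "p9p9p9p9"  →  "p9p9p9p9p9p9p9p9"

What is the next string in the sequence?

Each string is two copies of the previous one concatenated.
Doubling p9p9p9p9p9p9p9p9:

p9p9p9p9p9p9p9p9p9p9p9p9p9p9p9p9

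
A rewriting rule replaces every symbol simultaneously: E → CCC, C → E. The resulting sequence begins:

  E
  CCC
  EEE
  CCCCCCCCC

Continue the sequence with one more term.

Expanding CCCCCCCCC: C→E, C→E, C→E, C→E, C→E, C→E, C→E, C→E, C→E. Concatenated: E E E E E E E E E.

EEEEEEEEE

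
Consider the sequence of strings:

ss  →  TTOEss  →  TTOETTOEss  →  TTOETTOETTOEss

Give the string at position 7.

TTOETTOETTOETTOETTOETTOEss

Each term is the previous one with TTOE prepended.
From TTOETTOETTOEss, 3 further steps: TTOETTOETTOEss → TTOETTOETTOETTOEss → TTOETTOETTOETTOETTOEss → (answer).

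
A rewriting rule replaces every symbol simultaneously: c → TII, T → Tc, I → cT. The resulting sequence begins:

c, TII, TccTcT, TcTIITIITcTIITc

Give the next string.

Replace each of the 15 characters of TcTIITIITcTIITc in place — Tc TII Tc cT cT Tc cT cT Tc TII Tc cT cT Tc TII — and concatenate.

TcTIITccTcTTccTcTTcTIITccTcTTcTII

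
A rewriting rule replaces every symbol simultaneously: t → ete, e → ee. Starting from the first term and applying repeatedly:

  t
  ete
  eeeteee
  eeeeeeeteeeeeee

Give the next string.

eeeeeeeeeeeeeeeteeeeeeeeeeeeeee

Applying the rule to each of the 15 symbols of eeeeeeeteeeeeee gives the pieces ee ee ee ee ee ee ee ete ee ee ee ee ee ee ee, which concatenate to the answer.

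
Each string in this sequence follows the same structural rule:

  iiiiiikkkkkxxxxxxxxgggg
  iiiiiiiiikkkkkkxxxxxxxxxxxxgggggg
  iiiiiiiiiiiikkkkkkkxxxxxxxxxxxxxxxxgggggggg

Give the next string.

iiiiiiiiiiiiiiikkkkkkkkxxxxxxxxxxxxxxxxxxxxgggggggggg

The n-th term is 3n i's then n+3 k's then 4n x's then 2n g's, where the shown terms are n = 2, 3, 4.
For the next term, n = 5, so the run lengths are 15, 8, 20, 10.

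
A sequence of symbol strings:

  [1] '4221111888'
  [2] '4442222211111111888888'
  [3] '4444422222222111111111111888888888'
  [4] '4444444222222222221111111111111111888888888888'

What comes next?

4444444442222222222222211111111111111111111888888888888888

The n-th term is 2n-1 4's then 3n-1 2's then 4n 1's then 3n 8's (n = 1, 2, …).
Setting n = 5 gives 9, 14, 20, 15 characters in each block.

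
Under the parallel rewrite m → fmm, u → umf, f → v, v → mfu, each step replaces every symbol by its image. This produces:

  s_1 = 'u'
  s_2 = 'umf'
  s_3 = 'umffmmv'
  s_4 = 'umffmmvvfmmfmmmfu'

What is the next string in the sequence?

umffmmvvfmmfmmmfumfuvfmmfmmvfmmfmmfmmvumf

Applying the rule to each of the 17 symbols of umffmmvvfmmfmmmfu gives the pieces umf fmm v v fmm fmm mfu mfu v fmm fmm v fmm fmm fmm v umf, which concatenate to the answer.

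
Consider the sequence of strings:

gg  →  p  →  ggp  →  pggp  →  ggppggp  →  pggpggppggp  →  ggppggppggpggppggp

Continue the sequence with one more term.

pggpggppggpggppggppggpggppggp

This is a Fibonacci-style word recurrence s(k) = s(k−2)·s(k−1): e.g. gg·p = ggp.
Continuing: pggpggppggp · ggppggppggpggppggp gives term 8.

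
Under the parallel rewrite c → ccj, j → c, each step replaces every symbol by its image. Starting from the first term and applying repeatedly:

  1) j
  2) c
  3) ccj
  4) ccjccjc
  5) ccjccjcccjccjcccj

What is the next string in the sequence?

ccjccjcccjccjcccjccjccjcccjccjcccjccjccjc

φ(ccjccjcccjccjcccj) expands symbol-by-symbol to ccj ccj c ccj ccj c ccj ccj ccj c ccj ccj c ccj ccj ccj c; joining the 17 pieces gives the next term.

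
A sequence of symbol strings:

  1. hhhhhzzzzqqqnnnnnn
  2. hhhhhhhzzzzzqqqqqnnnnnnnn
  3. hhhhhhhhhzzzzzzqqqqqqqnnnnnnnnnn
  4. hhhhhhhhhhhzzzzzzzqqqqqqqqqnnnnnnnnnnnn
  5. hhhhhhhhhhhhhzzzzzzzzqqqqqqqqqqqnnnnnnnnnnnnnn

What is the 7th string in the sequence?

hhhhhhhhhhhhhhhhhzzzzzzzzzzqqqqqqqqqqqqqqqnnnnnnnnnnnnnnnnnn

Term n consists of 2n+1 h's, followed by n+2 z's, followed by 2n-1 q's, followed by 2n+2 n's, where the shown terms are n = 2, 3, 4, 5, 6.
Setting n = 8 gives 17, 10, 15, 18 characters in each block.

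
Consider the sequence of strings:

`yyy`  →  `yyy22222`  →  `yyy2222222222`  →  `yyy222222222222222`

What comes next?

The strings grow by a fixed suffix 22222 each time.
So the next term is yyy222222222222222·22222.

yyy22222222222222222222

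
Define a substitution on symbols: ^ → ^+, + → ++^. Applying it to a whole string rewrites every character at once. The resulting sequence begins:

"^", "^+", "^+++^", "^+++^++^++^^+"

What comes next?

^+++^++^++^^+++^++^^+++^++^^+^+++^

φ(^+++^++^++^^+) expands symbol-by-symbol to ^+ ++^ ++^ ++^ ^+ ++^ ++^ ^+ ++^ ++^ ^+ ^+ ++^; joining the 13 pieces gives the next term.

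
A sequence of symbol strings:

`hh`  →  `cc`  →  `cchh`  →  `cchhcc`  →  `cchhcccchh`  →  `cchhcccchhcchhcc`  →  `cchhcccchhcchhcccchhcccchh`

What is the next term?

Each term (from the third on) is the previous term followed by the one before it: term 3 = cc·hh = cchh.
Continuing: cchhcccchhcchhcccchhcccchh · cchhcccchhcchhcc gives term 8.

cchhcccchhcchhcccchhcccchhcchhcccchhcchhcc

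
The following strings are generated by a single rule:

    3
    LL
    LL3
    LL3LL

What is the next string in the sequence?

LL3LLLL3

Each term (from the third on) is the previous term followed by the one before it: term 3 = LL·3 = LL3.
Continuing: LL3LL · LL3 gives term 5.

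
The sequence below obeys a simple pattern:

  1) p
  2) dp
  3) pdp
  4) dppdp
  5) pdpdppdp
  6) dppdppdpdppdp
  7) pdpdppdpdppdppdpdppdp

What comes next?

dppdppdpdppdppdpdppdpdppdppdpdppdp

Each term (from the third on) is the two preceding terms concatenated in order: term 3 = p·dp = pdp.
Continuing: dppdppdpdppdp · pdpdppdpdppdppdpdppdp gives term 8.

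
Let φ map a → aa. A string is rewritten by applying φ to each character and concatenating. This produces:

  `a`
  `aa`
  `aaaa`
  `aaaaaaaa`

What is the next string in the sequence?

aaaaaaaaaaaaaaaa

Apply φ to aaaaaaaa symbol by symbol: a→aa, a→aa, a→aa, a→aa, a→aa, a→aa, a→aa, a→aa; joined: aa aa aa aa aa aa aa aa.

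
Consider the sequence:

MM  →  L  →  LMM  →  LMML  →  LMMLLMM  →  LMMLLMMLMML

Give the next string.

LMMLLMMLMMLLMMLLMM

From term 3 onward, concatenate the last term with the second-to-last: L·MM = LMM, LMM·L = LMML, …
So term 7 is LMMLLMMLMML·LMMLLMM.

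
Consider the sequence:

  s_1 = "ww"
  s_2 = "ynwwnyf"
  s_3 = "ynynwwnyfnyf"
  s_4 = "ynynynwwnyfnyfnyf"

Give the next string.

Each term wraps the previous one in yn on the left and nyf on the right.
One more step from ynynynwwnyfnyfnyf gives the answer.

ynynynynwwnyfnyfnyfnyf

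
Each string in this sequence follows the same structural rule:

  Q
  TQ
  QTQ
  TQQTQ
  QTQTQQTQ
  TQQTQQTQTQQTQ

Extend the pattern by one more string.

QTQTQQTQTQQTQQTQTQQTQ

Each term (from the third on) is the two preceding terms concatenated in order: term 3 = Q·TQ = QTQ.
The next term joins QTQTQQTQ and TQQTQQTQTQQTQ.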